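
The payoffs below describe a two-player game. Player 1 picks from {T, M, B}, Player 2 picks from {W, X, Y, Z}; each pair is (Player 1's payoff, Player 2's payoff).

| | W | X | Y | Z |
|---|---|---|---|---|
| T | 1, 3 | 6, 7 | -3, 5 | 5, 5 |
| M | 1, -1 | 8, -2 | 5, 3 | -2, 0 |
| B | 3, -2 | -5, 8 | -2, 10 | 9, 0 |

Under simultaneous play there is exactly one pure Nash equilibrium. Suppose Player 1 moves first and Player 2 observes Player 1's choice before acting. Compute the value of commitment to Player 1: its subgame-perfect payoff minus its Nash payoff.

1

Backward induction with Player 1 moving first.
- T: BR = X, leader payoff 6.
- M: BR = Y, leader payoff 5.
- B: BR = Y, leader payoff -2.
Player 1's induced payoffs are 6, 5, -2, so Player 1 commits to T. Subgame-perfect outcome: (T, X) with payoffs (6, 7).
Now find the simultaneous Nash equilibrium.
Player 1's best replies: W→B; X→M; Y→M; Z→B.
Player 2's best replies: T→X; M→Y; B→Y.
Only (M, Y) has each player best-responding; Nash payoffs (5, 3).
Player 1's commitment gain: 6 − 5 = 1.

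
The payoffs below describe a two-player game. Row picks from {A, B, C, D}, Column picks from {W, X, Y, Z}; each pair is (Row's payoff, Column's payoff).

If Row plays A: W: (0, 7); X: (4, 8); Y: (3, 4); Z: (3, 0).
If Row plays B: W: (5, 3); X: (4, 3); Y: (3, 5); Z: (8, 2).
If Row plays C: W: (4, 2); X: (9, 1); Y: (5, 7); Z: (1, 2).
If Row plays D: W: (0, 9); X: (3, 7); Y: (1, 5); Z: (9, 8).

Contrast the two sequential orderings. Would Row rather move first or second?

If Row leads: Column's best replies are A→X, B→Y, C→Y, D→W; Row's induced payoffs 4, 3, 5, 0; outcome (C, Y), payoffs (5, 7).
If Column leads: Row's best replies are W→B, X→C, Y→C, Z→D; Column's induced payoffs 3, 1, 7, 8; outcome (D, Z), payoffs (9, 8).
Row gets 5 moving first and 9 moving second, so Row prefers to move second.

second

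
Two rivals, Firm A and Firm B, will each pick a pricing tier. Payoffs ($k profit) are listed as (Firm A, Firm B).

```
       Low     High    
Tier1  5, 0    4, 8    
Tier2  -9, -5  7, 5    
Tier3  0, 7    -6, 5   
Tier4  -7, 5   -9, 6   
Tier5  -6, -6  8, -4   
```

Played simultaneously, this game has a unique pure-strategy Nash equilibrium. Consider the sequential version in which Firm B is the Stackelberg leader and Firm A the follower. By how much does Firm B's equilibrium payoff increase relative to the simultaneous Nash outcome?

4

Backward induction with Firm B moving first.
- Low: BR = Tier1, leader payoff 0.
- High: BR = Tier5, leader payoff -4.
Firm B's induced payoffs are 0, -4, so Firm B commits to Low. Subgame-perfect outcome: (Tier1, Low) with payoffs (5, 0).
Under simultaneous play:
Firm A's best replies: Low→Tier1; High→Tier5.
Firm B's best replies: Tier1→High; Tier2→High; Tier3→Low; Tier4→High; Tier5→High.
The unique mutual best reply is (Tier5, High), giving (8, -4).
Firm B's commitment gain: 0 − -4 = 4.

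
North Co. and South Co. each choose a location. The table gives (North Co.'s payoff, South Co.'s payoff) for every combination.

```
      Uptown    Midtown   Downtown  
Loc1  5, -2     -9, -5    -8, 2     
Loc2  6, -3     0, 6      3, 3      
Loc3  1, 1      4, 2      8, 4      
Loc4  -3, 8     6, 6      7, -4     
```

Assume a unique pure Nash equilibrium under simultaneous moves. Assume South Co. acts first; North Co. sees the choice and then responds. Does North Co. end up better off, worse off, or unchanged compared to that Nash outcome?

Solve by backward induction (South Co. leads).
- Uptown: BR = Loc2, leader payoff -3.
- Midtown: BR = Loc4, leader payoff 6.
- Downtown: BR = Loc3, leader payoff 4.
Among -3, 6, 4, the best is 6 at Midtown. Subgame-perfect outcome: (Loc4, Midtown) with payoffs (6, 6).
For the simultaneous game, intersect best replies.
North Co.'s best replies: Uptown→Loc2; Midtown→Loc4; Downtown→Loc3.
South Co.'s best replies: Loc1→Downtown; Loc2→Midtown; Loc3→Downtown; Loc4→Uptown.
Only (Loc3, Downtown) has each player best-responding; Nash payoffs (8, 4).
North Co. earns 6 sequentially versus 8 at the Nash outcome: worse off.

worse off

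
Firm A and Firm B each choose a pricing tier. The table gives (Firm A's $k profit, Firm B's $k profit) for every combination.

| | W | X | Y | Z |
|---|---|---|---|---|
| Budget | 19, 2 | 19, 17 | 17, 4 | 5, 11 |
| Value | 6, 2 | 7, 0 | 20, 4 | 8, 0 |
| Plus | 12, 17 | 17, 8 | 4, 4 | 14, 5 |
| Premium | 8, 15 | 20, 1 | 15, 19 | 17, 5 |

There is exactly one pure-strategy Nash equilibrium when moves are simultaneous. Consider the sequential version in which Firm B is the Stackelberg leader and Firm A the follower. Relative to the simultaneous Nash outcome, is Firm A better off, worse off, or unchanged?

worse off

Work backward from Firm A's decision.
- W → Firm A plays Budget (best of 19, 6, 12, 8); Firm B gets 2.
- X → Firm A plays Premium (best of 19, 7, 17, 20); Firm B gets 1.
- Y → Firm A plays Value (best of 17, 20, 4, 15); Firm B gets 4.
- Z → Firm A plays Premium (best of 5, 8, 14, 17); Firm B gets 5.
Maximizing over 2, 1, 4, 5, Firm B chooses Z. Subgame-perfect outcome: (Premium, Z) with payoffs (17, 5).
Now find the simultaneous Nash equilibrium.
Firm A's best replies: W→Budget; X→Premium; Y→Value; Z→Premium.
Firm B's best replies: Budget→X; Value→Y; Plus→W; Premium→Y.
Only (Value, Y) has each player best-responding; Nash payoffs (20, 4).
Firm A earns 17 sequentially versus 20 at the Nash outcome: worse off.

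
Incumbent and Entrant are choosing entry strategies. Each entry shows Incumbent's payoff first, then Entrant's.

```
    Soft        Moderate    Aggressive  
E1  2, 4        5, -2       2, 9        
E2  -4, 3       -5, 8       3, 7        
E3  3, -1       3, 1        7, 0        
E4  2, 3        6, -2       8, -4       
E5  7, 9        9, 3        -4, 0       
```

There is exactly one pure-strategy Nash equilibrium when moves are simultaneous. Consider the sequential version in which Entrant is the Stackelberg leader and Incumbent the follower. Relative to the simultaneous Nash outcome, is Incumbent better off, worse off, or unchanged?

unchanged

Solve by backward induction (Entrant leads).
- Soft: BR = E5, leader payoff 9.
- Moderate: BR = E5, leader payoff 3.
- Aggressive: BR = E4, leader payoff -4.
Maximizing over 9, 3, -4, Entrant chooses Soft. Subgame-perfect outcome: (E5, Soft) with payoffs (7, 9).
Now find the simultaneous Nash equilibrium.
Incumbent's best replies: Soft→E5; Moderate→E5; Aggressive→E4.
Entrant's best replies: E1→Aggressive; E2→Moderate; E3→Moderate; E4→Soft; E5→Soft.
The unique mutual best reply is (E5, Soft), giving (7, 9).
Incumbent earns 7 sequentially versus 7 at the Nash outcome: unchanged.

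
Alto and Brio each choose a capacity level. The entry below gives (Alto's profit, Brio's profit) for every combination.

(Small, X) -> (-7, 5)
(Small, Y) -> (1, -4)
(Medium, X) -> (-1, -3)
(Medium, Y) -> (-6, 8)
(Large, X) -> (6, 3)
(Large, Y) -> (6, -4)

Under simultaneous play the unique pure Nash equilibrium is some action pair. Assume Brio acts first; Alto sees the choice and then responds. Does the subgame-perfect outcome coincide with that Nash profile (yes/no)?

yes

Alto best-responds to each possible Brio move:
- X → Alto plays Large (best of -7, -1, 6); Brio gets 3.
- Y → Alto plays Large (best of 1, -6, 6); Brio gets -4.
Brio's induced payoffs are 3, -4, so Brio commits to X. Subgame-perfect outcome: (Large, X) with payoffs (6, 3).
Under simultaneous play:
Alto's best replies: X→Large; Y→Large.
Brio's best replies: Small→X; Medium→Y; Large→X.
The unique mutual best reply is (Large, X), giving (6, 3).
Sequential outcome (Large, X) coincides with the Nash profile (Large, X).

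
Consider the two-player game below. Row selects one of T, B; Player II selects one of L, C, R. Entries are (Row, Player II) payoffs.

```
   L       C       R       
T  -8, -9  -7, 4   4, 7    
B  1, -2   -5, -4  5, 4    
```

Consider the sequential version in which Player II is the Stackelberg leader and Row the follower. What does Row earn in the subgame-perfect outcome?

Work backward from Row's decision.
- L: Row compares -8, 1 and picks B; Player II would get -2.
- C: Row compares -7, -5 and picks B; Player II would get -4.
- R: Row compares 4, 5 and picks B; Player II would get 4.
Maximizing over -2, -4, 4, Player II chooses R. Subgame-perfect outcome: (B, R) with payoffs (5, 4).

5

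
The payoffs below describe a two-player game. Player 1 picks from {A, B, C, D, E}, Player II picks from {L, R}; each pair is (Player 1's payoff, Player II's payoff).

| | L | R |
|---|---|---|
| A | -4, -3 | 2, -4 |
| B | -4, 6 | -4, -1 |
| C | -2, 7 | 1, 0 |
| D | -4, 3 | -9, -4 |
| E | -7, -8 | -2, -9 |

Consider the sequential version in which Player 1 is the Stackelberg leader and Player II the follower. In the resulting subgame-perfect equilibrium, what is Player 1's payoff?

-2

Solve by backward induction (Player 1 leads).
- A → Player II plays L (best of -3, -4); Player 1 gets -4.
- B → Player II plays L (best of 6, -1); Player 1 gets -4.
- C → Player II plays L (best of 7, 0); Player 1 gets -2.
- D → Player II plays L (best of 3, -4); Player 1 gets -4.
- E → Player II plays L (best of -8, -9); Player 1 gets -7.
Player 1's induced payoffs are -4, -4, -2, -4, -7, so Player 1 commits to C. Subgame-perfect outcome: (C, L) with payoffs (-2, 7).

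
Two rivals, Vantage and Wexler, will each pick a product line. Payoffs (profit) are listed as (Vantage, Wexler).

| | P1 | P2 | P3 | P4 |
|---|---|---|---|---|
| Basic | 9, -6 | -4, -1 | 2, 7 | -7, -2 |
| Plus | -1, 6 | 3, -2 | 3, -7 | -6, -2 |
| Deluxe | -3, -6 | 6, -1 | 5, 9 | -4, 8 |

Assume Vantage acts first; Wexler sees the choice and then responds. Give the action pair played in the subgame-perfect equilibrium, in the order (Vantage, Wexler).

(Deluxe, P3)

Wexler best-responds to each possible Vantage move:
- Basic: BR = P3, leader payoff 2.
- Plus: BR = P1, leader payoff -1.
- Deluxe: BR = P3, leader payoff 5.
Among 2, -1, 5, the best is 5 at Deluxe. Subgame-perfect outcome: (Deluxe, P3) with payoffs (5, 9).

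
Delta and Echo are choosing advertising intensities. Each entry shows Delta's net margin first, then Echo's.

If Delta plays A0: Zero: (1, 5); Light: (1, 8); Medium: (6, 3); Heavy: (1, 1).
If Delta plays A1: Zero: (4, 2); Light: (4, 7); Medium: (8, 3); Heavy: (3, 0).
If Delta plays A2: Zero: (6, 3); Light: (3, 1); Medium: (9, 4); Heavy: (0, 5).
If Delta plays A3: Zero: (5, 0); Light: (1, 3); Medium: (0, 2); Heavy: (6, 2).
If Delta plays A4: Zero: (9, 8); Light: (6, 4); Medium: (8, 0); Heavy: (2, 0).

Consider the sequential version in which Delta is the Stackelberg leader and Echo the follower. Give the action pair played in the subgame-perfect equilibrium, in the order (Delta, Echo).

Echo best-responds to each possible Delta move:
- A0: Echo compares 5, 8, 3, 1 and picks Light; Delta would get 1.
- A1: Echo compares 2, 7, 3, 0 and picks Light; Delta would get 4.
- A2: Echo compares 3, 1, 4, 5 and picks Heavy; Delta would get 0.
- A3: Echo compares 0, 3, 2, 2 and picks Light; Delta would get 1.
- A4: Echo compares 8, 4, 0, 0 and picks Zero; Delta would get 9.
Maximizing over 1, 4, 0, 1, 9, Delta chooses A4. Subgame-perfect outcome: (A4, Zero) with payoffs (9, 8).

(A4, Zero)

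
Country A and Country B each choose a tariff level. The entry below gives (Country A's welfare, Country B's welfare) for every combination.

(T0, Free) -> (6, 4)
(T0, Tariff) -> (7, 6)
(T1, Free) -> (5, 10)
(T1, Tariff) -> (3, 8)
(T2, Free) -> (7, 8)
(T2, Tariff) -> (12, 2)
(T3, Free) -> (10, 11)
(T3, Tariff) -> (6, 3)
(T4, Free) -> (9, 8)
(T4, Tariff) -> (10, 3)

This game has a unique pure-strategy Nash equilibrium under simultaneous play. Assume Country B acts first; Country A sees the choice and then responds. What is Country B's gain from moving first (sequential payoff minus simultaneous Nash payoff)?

0

Backward induction with Country B moving first.
- Free: BR = T3, leader payoff 11.
- Tariff: BR = T2, leader payoff 2.
Maximizing over 11, 2, Country B chooses Free. Subgame-perfect outcome: (T3, Free) with payoffs (10, 11).
Under simultaneous play:
Country A's best replies: Free→T3; Tariff→T2.
Country B's best replies: T0→Tariff; T1→Free; T2→Free; T3→Free; T4→Free.
The unique mutual best reply is (T3, Free), giving (10, 11).
Country B's commitment gain: 11 − 11 = 0.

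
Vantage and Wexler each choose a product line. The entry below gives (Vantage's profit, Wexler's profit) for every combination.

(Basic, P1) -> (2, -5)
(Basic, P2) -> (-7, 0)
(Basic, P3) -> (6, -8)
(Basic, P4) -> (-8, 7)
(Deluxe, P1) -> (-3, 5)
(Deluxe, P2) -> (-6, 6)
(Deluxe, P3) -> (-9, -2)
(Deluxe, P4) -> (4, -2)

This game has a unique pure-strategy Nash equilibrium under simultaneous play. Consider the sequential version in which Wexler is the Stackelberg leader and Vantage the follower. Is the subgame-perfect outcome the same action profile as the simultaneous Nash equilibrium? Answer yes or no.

Vantage best-responds to each possible Wexler move:
- P1: Vantage compares 2, -3 and picks Basic; Wexler would get -5.
- P2: Vantage compares -7, -6 and picks Deluxe; Wexler would get 6.
- P3: Vantage compares 6, -9 and picks Basic; Wexler would get -8.
- P4: Vantage compares -8, 4 and picks Deluxe; Wexler would get -2.
Maximizing over -5, 6, -8, -2, Wexler chooses P2. Subgame-perfect outcome: (Deluxe, P2) with payoffs (-6, 6).
Now find the simultaneous Nash equilibrium.
Vantage's best replies: P1→Basic; P2→Deluxe; P3→Basic; P4→Deluxe.
Wexler's best replies: Basic→P4; Deluxe→P2.
Only (Deluxe, P2) has each player best-responding; Nash payoffs (-6, 6).
Sequential outcome (Deluxe, P2) coincides with the Nash profile (Deluxe, P2).

yes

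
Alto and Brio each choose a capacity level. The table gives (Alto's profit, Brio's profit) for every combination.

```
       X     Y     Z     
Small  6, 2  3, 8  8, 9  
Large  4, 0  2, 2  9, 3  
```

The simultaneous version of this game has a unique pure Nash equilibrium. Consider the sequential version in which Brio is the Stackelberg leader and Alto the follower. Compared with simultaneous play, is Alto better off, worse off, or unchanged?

worse off

Solve by backward induction (Brio leads).
- X: Alto compares 6, 4 and picks Small; Brio would get 2.
- Y: Alto compares 3, 2 and picks Small; Brio would get 8.
- Z: Alto compares 8, 9 and picks Large; Brio would get 3.
Among 2, 8, 3, the best is 8 at Y. Subgame-perfect outcome: (Small, Y) with payoffs (3, 8).
Now find the simultaneous Nash equilibrium.
Alto's best replies: X→Small; Y→Small; Z→Large.
Brio's best replies: Small→Z; Large→Z.
The unique mutual best reply is (Large, Z), giving (9, 3).
Alto earns 3 sequentially versus 9 at the Nash outcome: worse off.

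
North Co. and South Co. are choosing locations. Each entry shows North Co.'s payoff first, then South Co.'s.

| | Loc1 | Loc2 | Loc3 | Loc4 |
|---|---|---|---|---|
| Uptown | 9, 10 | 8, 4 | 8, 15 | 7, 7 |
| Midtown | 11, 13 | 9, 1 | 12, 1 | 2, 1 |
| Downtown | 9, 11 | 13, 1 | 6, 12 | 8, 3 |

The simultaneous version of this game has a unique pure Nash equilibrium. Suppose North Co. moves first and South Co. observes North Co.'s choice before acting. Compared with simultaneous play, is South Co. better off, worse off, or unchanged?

unchanged

Backward induction with North Co. moving first.
- Uptown: BR = Loc3, leader payoff 8.
- Midtown: BR = Loc1, leader payoff 11.
- Downtown: BR = Loc3, leader payoff 6.
Among 8, 11, 6, the best is 11 at Midtown. Subgame-perfect outcome: (Midtown, Loc1) with payoffs (11, 13).
Now find the simultaneous Nash equilibrium.
North Co.'s best replies: Loc1→Midtown; Loc2→Downtown; Loc3→Midtown; Loc4→Downtown.
South Co.'s best replies: Uptown→Loc3; Midtown→Loc1; Downtown→Loc3.
The unique mutual best reply is (Midtown, Loc1), giving (11, 13).
South Co. earns 13 sequentially versus 13 at the Nash outcome: unchanged.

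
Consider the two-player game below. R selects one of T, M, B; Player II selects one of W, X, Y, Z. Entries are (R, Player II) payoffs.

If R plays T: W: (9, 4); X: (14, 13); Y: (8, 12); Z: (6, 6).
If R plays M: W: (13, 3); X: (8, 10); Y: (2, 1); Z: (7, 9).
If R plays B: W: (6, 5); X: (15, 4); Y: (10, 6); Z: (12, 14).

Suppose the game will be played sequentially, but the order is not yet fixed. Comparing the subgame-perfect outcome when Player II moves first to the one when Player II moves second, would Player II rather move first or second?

If R leads: Player II's best replies are T→X, M→X, B→Z; R's induced payoffs 14, 8, 12; outcome (T, X), payoffs (14, 13).
If Player II leads: R's best replies are W→M, X→B, Y→B, Z→B; Player II's induced payoffs 3, 4, 6, 14; outcome (B, Z), payoffs (12, 14).
Player II gets 14 moving first and 13 moving second, so Player II prefers to move first.

first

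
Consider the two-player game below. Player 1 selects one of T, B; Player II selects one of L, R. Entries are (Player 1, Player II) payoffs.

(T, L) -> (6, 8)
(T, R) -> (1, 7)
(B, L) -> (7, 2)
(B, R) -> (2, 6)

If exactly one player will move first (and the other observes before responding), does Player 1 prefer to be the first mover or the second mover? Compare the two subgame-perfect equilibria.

If Player 1 leads: Player II's best replies are T→L, B→R; Player 1's induced payoffs 6, 2; outcome (T, L), payoffs (6, 8).
If Player II leads: Player 1's best replies are L→B, R→B; Player II's induced payoffs 2, 6; outcome (B, R), payoffs (2, 6).
Player 1 gets 6 moving first and 2 moving second, so Player 1 prefers to move first.

first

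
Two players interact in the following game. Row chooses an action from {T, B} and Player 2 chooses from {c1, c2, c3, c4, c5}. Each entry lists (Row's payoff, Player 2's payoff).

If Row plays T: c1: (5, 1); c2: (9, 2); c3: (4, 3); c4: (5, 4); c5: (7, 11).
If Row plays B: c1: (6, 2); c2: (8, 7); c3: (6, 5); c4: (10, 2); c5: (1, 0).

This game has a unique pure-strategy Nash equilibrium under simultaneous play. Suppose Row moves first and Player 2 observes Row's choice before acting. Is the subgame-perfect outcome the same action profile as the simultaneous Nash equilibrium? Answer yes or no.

no

Player 2 best-responds to each possible Row move:
- T: Player 2 compares 1, 2, 3, 4, 11 and picks c5; Row would get 7.
- B: Player 2 compares 2, 7, 5, 2, 0 and picks c2; Row would get 8.
Maximizing over 7, 8, Row chooses B. Subgame-perfect outcome: (B, c2) with payoffs (8, 7).
Now find the simultaneous Nash equilibrium.
Row's best replies: c1→B; c2→T; c3→B; c4→B; c5→T.
Player 2's best replies: T→c5; B→c2.
The unique mutual best reply is (T, c5), giving (7, 11).
Sequential outcome (B, c2) differs from the Nash profile (T, c5).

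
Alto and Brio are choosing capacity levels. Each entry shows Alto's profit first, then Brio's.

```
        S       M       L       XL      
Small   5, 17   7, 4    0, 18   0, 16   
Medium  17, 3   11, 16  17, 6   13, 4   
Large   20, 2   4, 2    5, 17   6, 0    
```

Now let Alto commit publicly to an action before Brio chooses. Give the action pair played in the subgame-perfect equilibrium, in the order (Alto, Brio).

Solve by backward induction (Alto leads).
- Small: Brio compares 17, 4, 18, 16 and picks L; Alto would get 0.
- Medium: Brio compares 3, 16, 6, 4 and picks M; Alto would get 11.
- Large: Brio compares 2, 2, 17, 0 and picks L; Alto would get 5.
Alto's induced payoffs are 0, 11, 5, so Alto commits to Medium. Subgame-perfect outcome: (Medium, M) with payoffs (11, 16).

(Medium, M)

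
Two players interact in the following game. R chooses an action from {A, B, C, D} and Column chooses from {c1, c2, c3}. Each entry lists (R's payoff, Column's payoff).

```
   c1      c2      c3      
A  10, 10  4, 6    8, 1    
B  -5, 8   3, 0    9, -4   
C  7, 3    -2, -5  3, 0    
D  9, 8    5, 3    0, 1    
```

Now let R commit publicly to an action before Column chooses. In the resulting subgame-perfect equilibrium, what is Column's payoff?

Work backward from Column's decision.
- A: Column compares 10, 6, 1 and picks c1; R would get 10.
- B: Column compares 8, 0, -4 and picks c1; R would get -5.
- C: Column compares 3, -5, 0 and picks c1; R would get 7.
- D: Column compares 8, 3, 1 and picks c1; R would get 9.
R's induced payoffs are 10, -5, 7, 9, so R commits to A. Subgame-perfect outcome: (A, c1) with payoffs (10, 10).

10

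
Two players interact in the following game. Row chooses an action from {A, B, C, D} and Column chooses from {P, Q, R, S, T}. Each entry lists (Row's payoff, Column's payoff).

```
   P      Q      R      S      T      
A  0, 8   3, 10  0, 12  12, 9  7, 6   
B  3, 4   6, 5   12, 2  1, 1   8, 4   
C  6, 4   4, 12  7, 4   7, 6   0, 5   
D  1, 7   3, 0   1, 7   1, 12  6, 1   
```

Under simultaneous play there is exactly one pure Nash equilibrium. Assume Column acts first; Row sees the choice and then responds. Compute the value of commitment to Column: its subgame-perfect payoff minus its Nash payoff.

4

Work backward from Row's decision.
- P → Row plays C (best of 0, 3, 6, 1); Column gets 4.
- Q → Row plays B (best of 3, 6, 4, 3); Column gets 5.
- R → Row plays B (best of 0, 12, 7, 1); Column gets 2.
- S → Row plays A (best of 12, 1, 7, 1); Column gets 9.
- T → Row plays B (best of 7, 8, 0, 6); Column gets 4.
Column's induced payoffs are 4, 5, 2, 9, 4, so Column commits to S. Subgame-perfect outcome: (A, S) with payoffs (12, 9).
For the simultaneous game, intersect best replies.
Row's best replies: P→C; Q→B; R→B; S→A; T→B.
Column's best replies: A→R; B→Q; C→Q; D→S.
The unique mutual best reply is (B, Q), giving (6, 5).
Column's commitment gain: 9 − 5 = 4.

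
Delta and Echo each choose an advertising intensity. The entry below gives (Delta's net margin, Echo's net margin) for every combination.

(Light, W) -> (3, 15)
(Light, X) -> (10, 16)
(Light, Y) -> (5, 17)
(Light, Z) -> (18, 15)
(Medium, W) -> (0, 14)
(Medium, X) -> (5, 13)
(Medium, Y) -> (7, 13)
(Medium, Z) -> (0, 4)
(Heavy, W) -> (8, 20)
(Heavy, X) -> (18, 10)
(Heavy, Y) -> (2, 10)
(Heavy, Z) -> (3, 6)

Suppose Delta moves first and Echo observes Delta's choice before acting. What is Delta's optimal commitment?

Heavy

Echo best-responds to each possible Delta move:
- Light: Echo compares 15, 16, 17, 15 and picks Y; Delta would get 5.
- Medium: Echo compares 14, 13, 13, 4 and picks W; Delta would get 0.
- Heavy: Echo compares 20, 10, 10, 6 and picks W; Delta would get 8.
Maximizing over 5, 0, 8, Delta chooses Heavy. Subgame-perfect outcome: (Heavy, W) with payoffs (8, 20).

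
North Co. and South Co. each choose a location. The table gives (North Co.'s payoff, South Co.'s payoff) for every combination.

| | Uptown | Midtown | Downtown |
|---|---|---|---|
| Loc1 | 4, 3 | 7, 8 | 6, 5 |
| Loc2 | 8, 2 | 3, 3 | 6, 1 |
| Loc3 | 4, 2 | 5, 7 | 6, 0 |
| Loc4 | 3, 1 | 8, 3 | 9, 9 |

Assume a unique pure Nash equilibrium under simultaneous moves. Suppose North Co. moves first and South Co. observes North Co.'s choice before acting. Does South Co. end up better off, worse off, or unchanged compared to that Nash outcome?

Backward induction with North Co. moving first.
- Loc1: BR = Midtown, leader payoff 7.
- Loc2: BR = Midtown, leader payoff 3.
- Loc3: BR = Midtown, leader payoff 5.
- Loc4: BR = Downtown, leader payoff 9.
North Co.'s induced payoffs are 7, 3, 5, 9, so North Co. commits to Loc4. Subgame-perfect outcome: (Loc4, Downtown) with payoffs (9, 9).
Now find the simultaneous Nash equilibrium.
North Co.'s best replies: Uptown→Loc2; Midtown→Loc4; Downtown→Loc4.
South Co.'s best replies: Loc1→Midtown; Loc2→Midtown; Loc3→Midtown; Loc4→Downtown.
The unique mutual best reply is (Loc4, Downtown), giving (9, 9).
South Co. earns 9 sequentially versus 9 at the Nash outcome: unchanged.

unchanged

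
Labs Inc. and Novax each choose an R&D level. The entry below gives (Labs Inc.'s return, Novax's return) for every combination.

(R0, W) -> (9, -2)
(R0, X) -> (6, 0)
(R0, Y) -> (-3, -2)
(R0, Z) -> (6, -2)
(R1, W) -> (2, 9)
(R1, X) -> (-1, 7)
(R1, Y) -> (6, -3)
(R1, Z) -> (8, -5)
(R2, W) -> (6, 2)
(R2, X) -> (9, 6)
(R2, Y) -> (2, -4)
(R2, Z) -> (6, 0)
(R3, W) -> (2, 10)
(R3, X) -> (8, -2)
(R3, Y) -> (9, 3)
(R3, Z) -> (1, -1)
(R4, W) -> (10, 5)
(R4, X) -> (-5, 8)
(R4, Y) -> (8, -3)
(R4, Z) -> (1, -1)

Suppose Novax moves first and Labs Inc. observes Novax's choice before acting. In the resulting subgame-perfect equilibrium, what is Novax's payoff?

Work backward from Labs Inc.'s decision.
- W: Labs Inc. compares 9, 2, 6, 2, 10 and picks R4; Novax would get 5.
- X: Labs Inc. compares 6, -1, 9, 8, -5 and picks R2; Novax would get 6.
- Y: Labs Inc. compares -3, 6, 2, 9, 8 and picks R3; Novax would get 3.
- Z: Labs Inc. compares 6, 8, 6, 1, 1 and picks R1; Novax would get -5.
Among 5, 6, 3, -5, the best is 6 at X. Subgame-perfect outcome: (R2, X) with payoffs (9, 6).

6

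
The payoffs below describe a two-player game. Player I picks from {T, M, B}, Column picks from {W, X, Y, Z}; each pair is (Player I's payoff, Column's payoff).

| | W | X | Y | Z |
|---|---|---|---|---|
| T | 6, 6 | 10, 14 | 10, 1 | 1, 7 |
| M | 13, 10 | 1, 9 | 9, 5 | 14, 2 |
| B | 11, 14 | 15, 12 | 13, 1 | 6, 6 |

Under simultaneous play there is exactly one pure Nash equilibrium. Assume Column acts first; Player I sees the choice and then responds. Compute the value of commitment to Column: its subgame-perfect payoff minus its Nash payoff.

2

Backward induction with Column moving first.
- W: BR = M, leader payoff 10.
- X: BR = B, leader payoff 12.
- Y: BR = B, leader payoff 1.
- Z: BR = M, leader payoff 2.
Column's induced payoffs are 10, 12, 1, 2, so Column commits to X. Subgame-perfect outcome: (B, X) with payoffs (15, 12).
Under simultaneous play:
Player I's best replies: W→M; X→B; Y→B; Z→M.
Column's best replies: T→X; M→W; B→W.
Only (M, W) has each player best-responding; Nash payoffs (13, 10).
Column's commitment gain: 12 − 10 = 2.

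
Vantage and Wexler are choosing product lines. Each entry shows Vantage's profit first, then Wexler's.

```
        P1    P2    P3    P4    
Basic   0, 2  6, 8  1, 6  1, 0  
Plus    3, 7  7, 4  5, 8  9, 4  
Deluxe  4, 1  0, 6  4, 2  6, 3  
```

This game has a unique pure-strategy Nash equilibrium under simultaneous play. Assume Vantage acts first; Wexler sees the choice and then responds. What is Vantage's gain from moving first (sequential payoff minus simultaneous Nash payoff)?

1

Work backward from Wexler's decision.
- Basic: Wexler compares 2, 8, 6, 0 and picks P2; Vantage would get 6.
- Plus: Wexler compares 7, 4, 8, 4 and picks P3; Vantage would get 5.
- Deluxe: Wexler compares 1, 6, 2, 3 and picks P2; Vantage would get 0.
Among 6, 5, 0, the best is 6 at Basic. Subgame-perfect outcome: (Basic, P2) with payoffs (6, 8).
Now find the simultaneous Nash equilibrium.
Vantage's best replies: P1→Deluxe; P2→Plus; P3→Plus; P4→Plus.
Wexler's best replies: Basic→P2; Plus→P3; Deluxe→P2.
The unique mutual best reply is (Plus, P3), giving (5, 8).
Vantage's commitment gain: 6 − 5 = 1.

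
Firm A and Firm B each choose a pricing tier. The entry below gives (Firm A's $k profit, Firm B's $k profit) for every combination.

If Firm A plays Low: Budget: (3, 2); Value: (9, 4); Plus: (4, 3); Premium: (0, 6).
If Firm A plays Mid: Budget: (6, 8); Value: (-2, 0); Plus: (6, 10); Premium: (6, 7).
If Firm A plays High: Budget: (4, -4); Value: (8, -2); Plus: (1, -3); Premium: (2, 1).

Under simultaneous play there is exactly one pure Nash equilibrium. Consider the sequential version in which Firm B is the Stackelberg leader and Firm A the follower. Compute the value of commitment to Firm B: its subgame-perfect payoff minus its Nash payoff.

0

Backward induction with Firm B moving first.
- Budget → Firm A plays Mid (best of 3, 6, 4); Firm B gets 8.
- Value → Firm A plays Low (best of 9, -2, 8); Firm B gets 4.
- Plus → Firm A plays Mid (best of 4, 6, 1); Firm B gets 10.
- Premium → Firm A plays Mid (best of 0, 6, 2); Firm B gets 7.
Maximizing over 8, 4, 10, 7, Firm B chooses Plus. Subgame-perfect outcome: (Mid, Plus) with payoffs (6, 10).
Under simultaneous play:
Firm A's best replies: Budget→Mid; Value→Low; Plus→Mid; Premium→Mid.
Firm B's best replies: Low→Premium; Mid→Plus; High→Premium.
The unique mutual best reply is (Mid, Plus), giving (6, 10).
Firm B's commitment gain: 10 − 10 = 0.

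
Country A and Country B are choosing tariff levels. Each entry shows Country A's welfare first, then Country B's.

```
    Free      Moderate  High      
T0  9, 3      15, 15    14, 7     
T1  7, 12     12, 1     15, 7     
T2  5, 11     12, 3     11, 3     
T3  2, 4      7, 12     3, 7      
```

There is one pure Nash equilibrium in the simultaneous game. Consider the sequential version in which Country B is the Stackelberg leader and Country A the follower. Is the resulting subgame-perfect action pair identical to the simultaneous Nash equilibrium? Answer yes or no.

Backward induction with Country B moving first.
- Free → Country A plays T0 (best of 9, 7, 5, 2); Country B gets 3.
- Moderate → Country A plays T0 (best of 15, 12, 12, 7); Country B gets 15.
- High → Country A plays T1 (best of 14, 15, 11, 3); Country B gets 7.
Country B's induced payoffs are 3, 15, 7, so Country B commits to Moderate. Subgame-perfect outcome: (T0, Moderate) with payoffs (15, 15).
Now find the simultaneous Nash equilibrium.
Country A's best replies: Free→T0; Moderate→T0; High→T1.
Country B's best replies: T0→Moderate; T1→Free; T2→Free; T3→Moderate.
The unique mutual best reply is (T0, Moderate), giving (15, 15).
Sequential outcome (T0, Moderate) coincides with the Nash profile (T0, Moderate).

yes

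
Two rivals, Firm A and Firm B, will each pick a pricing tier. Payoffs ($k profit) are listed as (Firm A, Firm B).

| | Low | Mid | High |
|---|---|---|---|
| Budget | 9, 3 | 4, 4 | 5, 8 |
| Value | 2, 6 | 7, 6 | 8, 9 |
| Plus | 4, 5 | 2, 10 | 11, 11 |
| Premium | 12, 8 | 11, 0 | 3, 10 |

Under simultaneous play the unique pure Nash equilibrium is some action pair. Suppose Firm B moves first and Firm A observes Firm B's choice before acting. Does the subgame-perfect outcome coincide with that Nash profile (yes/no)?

yes

Work backward from Firm A's decision.
- Low → Firm A plays Premium (best of 9, 2, 4, 12); Firm B gets 8.
- Mid → Firm A plays Premium (best of 4, 7, 2, 11); Firm B gets 0.
- High → Firm A plays Plus (best of 5, 8, 11, 3); Firm B gets 11.
Firm B's induced payoffs are 8, 0, 11, so Firm B commits to High. Subgame-perfect outcome: (Plus, High) with payoffs (11, 11).
For the simultaneous game, intersect best replies.
Firm A's best replies: Low→Premium; Mid→Premium; High→Plus.
Firm B's best replies: Budget→High; Value→High; Plus→High; Premium→High.
Only (Plus, High) has each player best-responding; Nash payoffs (11, 11).
Sequential outcome (Plus, High) coincides with the Nash profile (Plus, High).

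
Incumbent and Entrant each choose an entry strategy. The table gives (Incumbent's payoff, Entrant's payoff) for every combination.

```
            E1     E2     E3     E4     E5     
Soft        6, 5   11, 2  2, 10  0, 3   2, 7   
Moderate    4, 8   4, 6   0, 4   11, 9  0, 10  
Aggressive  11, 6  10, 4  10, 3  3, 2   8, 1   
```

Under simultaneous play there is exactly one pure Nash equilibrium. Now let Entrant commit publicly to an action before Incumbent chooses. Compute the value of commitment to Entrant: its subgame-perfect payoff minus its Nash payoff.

3

Solve by backward induction (Entrant leads).
- E1: BR = Aggressive, leader payoff 6.
- E2: BR = Soft, leader payoff 2.
- E3: BR = Aggressive, leader payoff 3.
- E4: BR = Moderate, leader payoff 9.
- E5: BR = Aggressive, leader payoff 1.
Entrant's induced payoffs are 6, 2, 3, 9, 1, so Entrant commits to E4. Subgame-perfect outcome: (Moderate, E4) with payoffs (11, 9).
For the simultaneous game, intersect best replies.
Incumbent's best replies: E1→Aggressive; E2→Soft; E3→Aggressive; E4→Moderate; E5→Aggressive.
Entrant's best replies: Soft→E3; Moderate→E5; Aggressive→E1.
Only (Aggressive, E1) has each player best-responding; Nash payoffs (11, 6).
Entrant's commitment gain: 9 − 6 = 3.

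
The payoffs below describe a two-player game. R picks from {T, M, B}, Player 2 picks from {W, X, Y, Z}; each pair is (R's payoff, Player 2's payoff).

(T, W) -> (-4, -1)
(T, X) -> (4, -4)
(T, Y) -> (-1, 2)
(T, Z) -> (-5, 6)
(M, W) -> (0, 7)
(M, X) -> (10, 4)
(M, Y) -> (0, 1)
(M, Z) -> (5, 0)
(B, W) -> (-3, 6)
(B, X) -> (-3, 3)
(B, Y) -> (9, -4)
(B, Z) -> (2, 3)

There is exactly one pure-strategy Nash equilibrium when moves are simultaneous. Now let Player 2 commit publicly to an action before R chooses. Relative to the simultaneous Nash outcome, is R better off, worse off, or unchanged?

Solve by backward induction (Player 2 leads).
- W: BR = M, leader payoff 7.
- X: BR = M, leader payoff 4.
- Y: BR = B, leader payoff -4.
- Z: BR = M, leader payoff 0.
Among 7, 4, -4, 0, the best is 7 at W. Subgame-perfect outcome: (M, W) with payoffs (0, 7).
Now find the simultaneous Nash equilibrium.
R's best replies: W→M; X→M; Y→B; Z→M.
Player 2's best replies: T→Z; M→W; B→W.
The unique mutual best reply is (M, W), giving (0, 7).
R earns 0 sequentially versus 0 at the Nash outcome: unchanged.

unchanged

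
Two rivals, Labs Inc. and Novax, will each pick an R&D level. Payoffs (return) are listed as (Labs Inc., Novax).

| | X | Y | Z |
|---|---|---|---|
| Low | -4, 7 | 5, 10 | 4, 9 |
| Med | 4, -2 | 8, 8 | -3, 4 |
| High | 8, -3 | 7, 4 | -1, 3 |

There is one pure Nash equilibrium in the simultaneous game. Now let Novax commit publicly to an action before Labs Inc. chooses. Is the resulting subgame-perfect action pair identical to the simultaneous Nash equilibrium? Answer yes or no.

no

Work backward from Labs Inc.'s decision.
- X: Labs Inc. compares -4, 4, 8 and picks High; Novax would get -3.
- Y: Labs Inc. compares 5, 8, 7 and picks Med; Novax would get 8.
- Z: Labs Inc. compares 4, -3, -1 and picks Low; Novax would get 9.
Among -3, 8, 9, the best is 9 at Z. Subgame-perfect outcome: (Low, Z) with payoffs (4, 9).
For the simultaneous game, intersect best replies.
Labs Inc.'s best replies: X→High; Y→Med; Z→Low.
Novax's best replies: Low→Y; Med→Y; High→Y.
Only (Med, Y) has each player best-responding; Nash payoffs (8, 8).
Sequential outcome (Low, Z) differs from the Nash profile (Med, Y).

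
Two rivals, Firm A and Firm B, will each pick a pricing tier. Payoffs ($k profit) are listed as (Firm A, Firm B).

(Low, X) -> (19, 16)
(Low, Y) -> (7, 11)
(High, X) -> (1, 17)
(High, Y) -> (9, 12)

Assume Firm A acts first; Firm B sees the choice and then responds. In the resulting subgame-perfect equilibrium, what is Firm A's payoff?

Backward induction with Firm A moving first.
- Low: BR = X, leader payoff 19.
- High: BR = X, leader payoff 1.
Among 19, 1, the best is 19 at Low. Subgame-perfect outcome: (Low, X) with payoffs (19, 16).

19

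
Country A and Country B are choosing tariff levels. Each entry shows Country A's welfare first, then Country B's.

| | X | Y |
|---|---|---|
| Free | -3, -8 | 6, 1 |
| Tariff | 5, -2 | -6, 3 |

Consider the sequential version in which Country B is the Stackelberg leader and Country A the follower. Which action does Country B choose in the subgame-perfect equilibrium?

Work backward from Country A's decision.
- X → Country A plays Tariff (best of -3, 5); Country B gets -2.
- Y → Country A plays Free (best of 6, -6); Country B gets 1.
Among -2, 1, the best is 1 at Y. Subgame-perfect outcome: (Free, Y) with payoffs (6, 1).

Y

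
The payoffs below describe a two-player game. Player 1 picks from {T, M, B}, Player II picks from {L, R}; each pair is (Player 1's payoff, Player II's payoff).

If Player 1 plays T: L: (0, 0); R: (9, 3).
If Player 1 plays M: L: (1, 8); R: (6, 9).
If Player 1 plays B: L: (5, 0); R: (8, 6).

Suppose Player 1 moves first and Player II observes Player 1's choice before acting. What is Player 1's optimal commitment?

Backward induction with Player 1 moving first.
- T: BR = R, leader payoff 9.
- M: BR = R, leader payoff 6.
- B: BR = R, leader payoff 8.
Maximizing over 9, 6, 8, Player 1 chooses T. Subgame-perfect outcome: (T, R) with payoffs (9, 3).

T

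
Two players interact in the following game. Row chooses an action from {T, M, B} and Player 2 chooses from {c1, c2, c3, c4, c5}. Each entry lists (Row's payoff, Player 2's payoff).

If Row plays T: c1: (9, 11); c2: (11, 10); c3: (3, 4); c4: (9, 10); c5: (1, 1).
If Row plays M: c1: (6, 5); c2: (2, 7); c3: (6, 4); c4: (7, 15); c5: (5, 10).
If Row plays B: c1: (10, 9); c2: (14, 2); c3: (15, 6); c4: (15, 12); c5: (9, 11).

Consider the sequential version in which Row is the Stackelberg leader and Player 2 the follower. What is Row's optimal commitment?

B

Work backward from Player 2's decision.
- T: Player 2 compares 11, 10, 4, 10, 1 and picks c1; Row would get 9.
- M: Player 2 compares 5, 7, 4, 15, 10 and picks c4; Row would get 7.
- B: Player 2 compares 9, 2, 6, 12, 11 and picks c4; Row would get 15.
Row's induced payoffs are 9, 7, 15, so Row commits to B. Subgame-perfect outcome: (B, c4) with payoffs (15, 12).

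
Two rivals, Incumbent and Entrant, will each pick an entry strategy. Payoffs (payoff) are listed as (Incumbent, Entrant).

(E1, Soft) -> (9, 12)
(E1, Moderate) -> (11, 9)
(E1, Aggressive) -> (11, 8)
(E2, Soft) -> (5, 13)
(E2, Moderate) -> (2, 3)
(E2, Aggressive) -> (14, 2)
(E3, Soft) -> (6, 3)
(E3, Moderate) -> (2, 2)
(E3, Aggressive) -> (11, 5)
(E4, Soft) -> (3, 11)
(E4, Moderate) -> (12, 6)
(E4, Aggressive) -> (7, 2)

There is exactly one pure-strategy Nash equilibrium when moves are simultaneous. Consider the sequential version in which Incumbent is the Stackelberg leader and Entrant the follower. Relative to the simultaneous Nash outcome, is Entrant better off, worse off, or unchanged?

worse off

Solve by backward induction (Incumbent leads).
- E1: BR = Soft, leader payoff 9.
- E2: BR = Soft, leader payoff 5.
- E3: BR = Aggressive, leader payoff 11.
- E4: BR = Soft, leader payoff 3.
Maximizing over 9, 5, 11, 3, Incumbent chooses E3. Subgame-perfect outcome: (E3, Aggressive) with payoffs (11, 5).
Now find the simultaneous Nash equilibrium.
Incumbent's best replies: Soft→E1; Moderate→E4; Aggressive→E2.
Entrant's best replies: E1→Soft; E2→Soft; E3→Aggressive; E4→Soft.
Only (E1, Soft) has each player best-responding; Nash payoffs (9, 12).
Entrant earns 5 sequentially versus 12 at the Nash outcome: worse off.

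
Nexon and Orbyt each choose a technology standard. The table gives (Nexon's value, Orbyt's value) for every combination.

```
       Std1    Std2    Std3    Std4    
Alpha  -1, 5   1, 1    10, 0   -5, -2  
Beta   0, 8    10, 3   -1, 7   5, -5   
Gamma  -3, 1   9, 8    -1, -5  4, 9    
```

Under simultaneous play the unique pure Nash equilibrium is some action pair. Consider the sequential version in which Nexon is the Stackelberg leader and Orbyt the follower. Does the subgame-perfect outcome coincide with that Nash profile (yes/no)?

no

Solve by backward induction (Nexon leads).
- Alpha: BR = Std1, leader payoff -1.
- Beta: BR = Std1, leader payoff 0.
- Gamma: BR = Std4, leader payoff 4.
Nexon's induced payoffs are -1, 0, 4, so Nexon commits to Gamma. Subgame-perfect outcome: (Gamma, Std4) with payoffs (4, 9).
Now find the simultaneous Nash equilibrium.
Nexon's best replies: Std1→Beta; Std2→Beta; Std3→Alpha; Std4→Beta.
Orbyt's best replies: Alpha→Std1; Beta→Std1; Gamma→Std4.
Only (Beta, Std1) has each player best-responding; Nash payoffs (0, 8).
Sequential outcome (Gamma, Std4) differs from the Nash profile (Beta, Std1).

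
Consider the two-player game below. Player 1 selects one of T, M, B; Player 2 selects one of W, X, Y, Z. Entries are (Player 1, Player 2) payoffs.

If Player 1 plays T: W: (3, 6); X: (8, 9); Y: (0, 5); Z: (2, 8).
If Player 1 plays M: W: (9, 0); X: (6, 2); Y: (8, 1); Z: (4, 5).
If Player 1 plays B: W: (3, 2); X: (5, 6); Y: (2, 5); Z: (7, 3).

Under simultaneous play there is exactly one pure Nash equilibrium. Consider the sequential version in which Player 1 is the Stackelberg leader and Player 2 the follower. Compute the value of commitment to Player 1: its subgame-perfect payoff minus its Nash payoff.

Player 2 best-responds to each possible Player 1 move:
- T: BR = X, leader payoff 8.
- M: BR = Z, leader payoff 4.
- B: BR = X, leader payoff 5.
Maximizing over 8, 4, 5, Player 1 chooses T. Subgame-perfect outcome: (T, X) with payoffs (8, 9).
Now find the simultaneous Nash equilibrium.
Player 1's best replies: W→M; X→T; Y→M; Z→B.
Player 2's best replies: T→X; M→Z; B→X.
Only (T, X) has each player best-responding; Nash payoffs (8, 9).
Player 1's commitment gain: 8 − 8 = 0.

0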